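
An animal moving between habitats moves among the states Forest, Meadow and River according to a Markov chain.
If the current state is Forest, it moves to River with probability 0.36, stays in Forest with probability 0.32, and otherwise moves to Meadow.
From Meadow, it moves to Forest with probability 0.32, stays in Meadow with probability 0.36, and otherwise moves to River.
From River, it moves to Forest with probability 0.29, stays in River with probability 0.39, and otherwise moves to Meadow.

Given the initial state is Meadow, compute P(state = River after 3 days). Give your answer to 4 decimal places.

0.3573

Propagate the distribution vector 3 days from Meadow.
After 0 days: (0.0000, 1.0000, 0.0000)
After 1 day: (0.3200, 0.3600, 0.3200)
After 2 days: (0.3104, 0.3344, 0.3552)
After 3 days: (0.3093, 0.3334, 0.3573)
P(in River after 3 days) = 0.3573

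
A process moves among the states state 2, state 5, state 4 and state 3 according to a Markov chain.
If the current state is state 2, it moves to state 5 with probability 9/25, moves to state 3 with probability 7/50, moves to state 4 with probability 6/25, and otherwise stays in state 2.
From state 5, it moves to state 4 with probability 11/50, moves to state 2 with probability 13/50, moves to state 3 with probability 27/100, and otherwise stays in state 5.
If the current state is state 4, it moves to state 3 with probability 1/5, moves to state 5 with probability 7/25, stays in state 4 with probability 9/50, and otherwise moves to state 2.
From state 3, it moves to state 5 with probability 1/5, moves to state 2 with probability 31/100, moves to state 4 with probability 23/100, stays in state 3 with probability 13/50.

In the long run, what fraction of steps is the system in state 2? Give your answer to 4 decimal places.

0.2883

Let the stationary distribution be π with π = πP and π_1 + π_2 + π_3 + π_4 = 1.
π_1 = 0.26·π_1 + 0.26·π_2 + 0.34·π_3 + 0.31·π_4
π_2 = 0.36·π_1 + 0.25·π_2 + 0.28·π_3 + 0.2·π_4
π_3 = 0.24·π_1 + 0.22·π_2 + 0.18·π_3 + 0.23·π_4
Solving with the normalization constraint gives π = (0.2883, 0.2775, 0.2191, 0.2150).
So the stationary probability of state 2 is 0.2883.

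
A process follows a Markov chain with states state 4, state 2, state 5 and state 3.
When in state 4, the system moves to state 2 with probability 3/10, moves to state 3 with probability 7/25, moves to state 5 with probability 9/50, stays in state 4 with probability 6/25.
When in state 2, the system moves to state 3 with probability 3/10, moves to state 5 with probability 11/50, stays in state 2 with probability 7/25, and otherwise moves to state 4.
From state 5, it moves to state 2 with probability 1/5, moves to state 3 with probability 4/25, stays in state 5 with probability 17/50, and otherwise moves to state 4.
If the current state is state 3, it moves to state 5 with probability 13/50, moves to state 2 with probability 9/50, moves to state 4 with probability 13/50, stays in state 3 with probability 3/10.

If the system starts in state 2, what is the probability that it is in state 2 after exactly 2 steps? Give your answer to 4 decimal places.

0.2364

Propagate the distribution vector 2 steps from state 2.
After 0 steps: (0.0000, 1.0000, 0.0000, 0.0000)
After 1 step: (0.2000, 0.2800, 0.2200, 0.3000)
After 2 steps: (0.2480, 0.2364, 0.2504, 0.2652)
P(in state 2 after 2 steps) = 0.2364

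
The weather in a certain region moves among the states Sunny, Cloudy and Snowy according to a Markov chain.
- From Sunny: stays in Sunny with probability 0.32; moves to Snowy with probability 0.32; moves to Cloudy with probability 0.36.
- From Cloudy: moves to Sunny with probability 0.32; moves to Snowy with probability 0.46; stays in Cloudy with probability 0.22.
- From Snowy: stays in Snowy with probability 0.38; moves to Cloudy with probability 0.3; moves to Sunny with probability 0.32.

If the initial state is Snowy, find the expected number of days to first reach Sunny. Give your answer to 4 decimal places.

3.1250

Let t(s) be the expected number of days to first reach Sunny from state s, with t(Sunny) = 0. Conditioning on the first day:
t(Cloudy) = 1 + 0.22·t(Cloudy) + 0.46·t(Snowy)
t(Snowy) = 1 + 0.3·t(Cloudy) + 0.38·t(Snowy)
Solving: t(Cloudy) = 3.1250, t(Snowy) = 3.1250.
Expected days from Snowy to Sunny: 3.1250.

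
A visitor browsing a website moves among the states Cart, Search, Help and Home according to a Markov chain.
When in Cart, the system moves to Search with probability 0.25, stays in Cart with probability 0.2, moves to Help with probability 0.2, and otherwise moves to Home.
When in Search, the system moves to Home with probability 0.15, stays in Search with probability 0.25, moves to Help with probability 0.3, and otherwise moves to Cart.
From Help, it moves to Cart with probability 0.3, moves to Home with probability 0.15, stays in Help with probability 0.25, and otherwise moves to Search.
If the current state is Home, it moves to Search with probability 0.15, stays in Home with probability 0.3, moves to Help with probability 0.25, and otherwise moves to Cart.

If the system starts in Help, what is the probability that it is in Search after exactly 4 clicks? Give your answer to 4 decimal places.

Propagate the distribution vector 4 clicks from Help.
After 0 clicks: (0.0000, 0.0000, 1.0000, 0.0000)
After 1 click: (0.3000, 0.3000, 0.2500, 0.1500)
After 2 clicks: (0.2700, 0.2475, 0.2500, 0.2325)
After 3 clicks: (0.2730, 0.2393, 0.2489, 0.2389)
After 4 clicks: (0.2727, 0.2386, 0.2483, 0.2404)
P(in Search after 4 clicks) = 0.2386

0.2386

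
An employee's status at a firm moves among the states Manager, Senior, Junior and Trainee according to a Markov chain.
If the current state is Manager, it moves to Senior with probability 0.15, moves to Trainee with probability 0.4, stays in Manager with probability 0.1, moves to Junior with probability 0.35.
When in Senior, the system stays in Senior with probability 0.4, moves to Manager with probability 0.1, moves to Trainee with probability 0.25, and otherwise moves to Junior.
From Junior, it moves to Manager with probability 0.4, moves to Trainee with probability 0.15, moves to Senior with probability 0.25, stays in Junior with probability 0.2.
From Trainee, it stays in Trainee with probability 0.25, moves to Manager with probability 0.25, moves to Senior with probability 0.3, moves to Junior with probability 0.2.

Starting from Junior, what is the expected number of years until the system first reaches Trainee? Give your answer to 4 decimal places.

Let t(s) be the expected number of years to first reach Trainee from state s, with t(Trainee) = 0. Conditioning on the first year:
t(Manager) = 1 + 0.1·t(Manager) + 0.15·t(Senior) + 0.35·t(Junior)
t(Senior) = 1 + 0.1·t(Manager) + 0.4·t(Senior) + 0.25·t(Junior)
t(Junior) = 1 + 0.4·t(Manager) + 0.25·t(Senior) + 0.2·t(Junior)
Solving: t(Manager) = 3.4082, t(Senior) = 3.9844, t(Junior) = 4.1992.
Expected years from Junior to Trainee: 4.1992.

4.1992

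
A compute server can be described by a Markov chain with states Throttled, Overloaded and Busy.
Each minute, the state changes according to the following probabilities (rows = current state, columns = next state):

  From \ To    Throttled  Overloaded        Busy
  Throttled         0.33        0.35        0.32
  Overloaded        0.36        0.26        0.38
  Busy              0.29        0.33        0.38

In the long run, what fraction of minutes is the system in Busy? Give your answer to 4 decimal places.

0.3605

Let the stationary distribution be π with π = πP and π_1 + π_2 + π_3 = 1.
π_1 = 0.33·π_1 + 0.36·π_2 + 0.29·π_3
π_2 = 0.35·π_1 + 0.26·π_2 + 0.33·π_3
Solving with the normalization constraint gives π = (0.3250, 0.3145, 0.3605).
So the stationary probability of Busy is 0.3605.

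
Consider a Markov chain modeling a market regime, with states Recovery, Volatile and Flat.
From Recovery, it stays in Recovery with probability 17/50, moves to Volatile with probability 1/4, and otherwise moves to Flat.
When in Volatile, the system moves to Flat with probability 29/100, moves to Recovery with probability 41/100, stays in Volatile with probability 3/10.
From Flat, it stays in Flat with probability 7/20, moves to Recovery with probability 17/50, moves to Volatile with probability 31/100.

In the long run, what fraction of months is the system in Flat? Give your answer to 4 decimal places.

0.3545

Let the stationary distribution be π with π = πP and π_1 + π_2 + π_3 = 1.
π_1 = 0.34·π_1 + 0.41·π_2 + 0.34·π_3
π_2 = 0.25·π_1 + 0.3·π_2 + 0.31·π_3
Solving with the normalization constraint gives π = (0.3600, 0.2855, 0.3545).
So the stationary probability of Flat is 0.3545.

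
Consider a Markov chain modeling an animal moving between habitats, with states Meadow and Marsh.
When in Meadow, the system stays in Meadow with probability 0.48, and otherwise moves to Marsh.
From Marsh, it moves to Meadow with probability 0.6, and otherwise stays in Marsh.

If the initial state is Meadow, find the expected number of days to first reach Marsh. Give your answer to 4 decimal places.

Let t(s) be the expected number of days to first reach Marsh from state s, with t(Marsh) = 0. Conditioning on the first day:
t(Meadow) = 1 + 0.48·t(Meadow)
Solving: t(Meadow) = 1.9231.
Expected days from Meadow to Marsh: 1.9231.

1.9231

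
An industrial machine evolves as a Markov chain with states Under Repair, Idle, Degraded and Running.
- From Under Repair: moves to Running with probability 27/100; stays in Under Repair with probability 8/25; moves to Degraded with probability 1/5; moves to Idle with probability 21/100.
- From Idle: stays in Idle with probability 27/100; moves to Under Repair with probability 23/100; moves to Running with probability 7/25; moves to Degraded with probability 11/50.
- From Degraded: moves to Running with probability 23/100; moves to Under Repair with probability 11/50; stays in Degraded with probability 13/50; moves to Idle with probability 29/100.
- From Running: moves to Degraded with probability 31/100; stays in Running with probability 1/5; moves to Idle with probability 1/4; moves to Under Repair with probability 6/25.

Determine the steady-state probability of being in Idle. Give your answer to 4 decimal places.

Let the stationary distribution be π with π = πP and π_1 + π_2 + π_3 + π_4 = 1.
π_1 = 0.32·π_1 + 0.23·π_2 + 0.22·π_3 + 0.24·π_4
π_2 = 0.21·π_1 + 0.27·π_2 + 0.29·π_3 + 0.25·π_4
π_3 = 0.2·π_1 + 0.22·π_2 + 0.26·π_3 + 0.31·π_4
Solving with the normalization constraint gives π = (0.2527, 0.2549, 0.2469, 0.2455).
So the stationary probability of Idle is 0.2549.

0.2549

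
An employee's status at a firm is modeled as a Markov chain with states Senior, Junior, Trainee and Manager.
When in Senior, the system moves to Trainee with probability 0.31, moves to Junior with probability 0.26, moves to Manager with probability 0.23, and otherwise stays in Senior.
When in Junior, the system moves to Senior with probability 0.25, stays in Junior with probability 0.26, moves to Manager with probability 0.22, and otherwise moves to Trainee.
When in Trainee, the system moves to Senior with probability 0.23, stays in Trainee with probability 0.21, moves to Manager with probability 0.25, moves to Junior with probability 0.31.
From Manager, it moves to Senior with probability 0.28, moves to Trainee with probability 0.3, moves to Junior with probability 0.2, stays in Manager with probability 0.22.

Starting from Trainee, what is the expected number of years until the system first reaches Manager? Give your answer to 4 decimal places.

4.2213

Let t(s) be the expected number of years to first reach Manager from state s, with t(Manager) = 0. Conditioning on the first year:
t(Senior) = 1 + 0.2·t(Senior) + 0.26·t(Junior) + 0.31·t(Trainee)
t(Junior) = 1 + 0.25·t(Senior) + 0.26·t(Junior) + 0.27·t(Trainee)
t(Trainee) = 1 + 0.23·t(Senior) + 0.31·t(Junior) + 0.21·t(Trainee)
Solving: t(Senior) = 4.2974, t(Junior) = 4.3434, t(Trainee) = 4.2213.
Expected years from Trainee to Manager: 4.2213.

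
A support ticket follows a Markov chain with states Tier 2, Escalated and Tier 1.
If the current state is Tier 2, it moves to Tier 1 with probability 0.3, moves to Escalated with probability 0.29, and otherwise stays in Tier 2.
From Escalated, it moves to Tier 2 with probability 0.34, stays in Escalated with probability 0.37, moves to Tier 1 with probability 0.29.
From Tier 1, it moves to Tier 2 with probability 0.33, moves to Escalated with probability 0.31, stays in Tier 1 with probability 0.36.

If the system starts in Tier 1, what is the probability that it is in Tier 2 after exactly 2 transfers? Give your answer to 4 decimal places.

0.3595

Sum over the intermediate state after 1 transfer:
P = P(Tier 1→Tier 2)·P(Tier 2→Tier 2) + P(Tier 1→Escalated)·P(Escalated→Tier 2) + P(Tier 1→Tier 1)·P(Tier 1→Tier 2)
  = 0.33×0.41 + 0.31×0.34 + 0.36×0.33
  = 0.1353 + 0.1054 + 0.1188 = 0.3595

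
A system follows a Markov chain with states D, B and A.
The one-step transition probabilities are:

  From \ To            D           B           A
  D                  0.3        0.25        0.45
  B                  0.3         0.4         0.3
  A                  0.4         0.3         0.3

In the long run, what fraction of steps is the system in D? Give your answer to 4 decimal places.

0.3350

Let the stationary distribution be π with π = πP and π_1 + π_2 + π_3 = 1.
π_1 = 0.3·π_1 + 0.3·π_2 + 0.4·π_3
π_2 = 0.25·π_1 + 0.4·π_2 + 0.3·π_3
Solving with the normalization constraint gives π = (0.3350, 0.3147, 0.3503).
So the stationary probability of D is 0.3350.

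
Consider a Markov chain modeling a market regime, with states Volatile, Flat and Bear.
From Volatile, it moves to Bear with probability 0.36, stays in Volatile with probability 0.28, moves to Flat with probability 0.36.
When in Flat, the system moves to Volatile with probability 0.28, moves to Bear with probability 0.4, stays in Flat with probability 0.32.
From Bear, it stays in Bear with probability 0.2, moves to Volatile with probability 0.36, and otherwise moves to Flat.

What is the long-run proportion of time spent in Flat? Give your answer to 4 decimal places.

0.3710

Let the stationary distribution be π with π = πP and π_1 + π_2 + π_3 = 1.
π_1 = 0.28·π_1 + 0.28·π_2 + 0.36·π_3
π_2 = 0.36·π_1 + 0.32·π_2 + 0.44·π_3
Solving with the normalization constraint gives π = (0.3059, 0.3710, 0.3231).
So the stationary probability of Flat is 0.3710.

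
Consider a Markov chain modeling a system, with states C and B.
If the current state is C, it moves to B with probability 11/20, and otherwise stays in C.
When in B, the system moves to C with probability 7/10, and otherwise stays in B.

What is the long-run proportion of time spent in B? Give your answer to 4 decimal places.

0.4400

Let the stationary distribution be π with π = πP and π_1 + π_2 = 1.
π_1 = 0.45·π_1 + 0.7·π_2
Solving with the normalization constraint gives π = (0.5600, 0.4400).
So the stationary probability of B is 0.4400.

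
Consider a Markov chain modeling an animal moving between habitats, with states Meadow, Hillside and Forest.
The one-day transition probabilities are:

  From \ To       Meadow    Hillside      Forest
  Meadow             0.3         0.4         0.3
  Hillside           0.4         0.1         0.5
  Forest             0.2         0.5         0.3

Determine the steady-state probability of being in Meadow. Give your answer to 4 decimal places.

Let the stationary distribution be π with π = πP and π_1 + π_2 + π_3 = 1.
π_1 = 0.3·π_1 + 0.4·π_2 + 0.2·π_3
π_2 = 0.4·π_1 + 0.1·π_2 + 0.5·π_3
Solving with the normalization constraint gives π = (0.2969, 0.3359, 0.3672).
So the stationary probability of Meadow is 0.2969.

0.2969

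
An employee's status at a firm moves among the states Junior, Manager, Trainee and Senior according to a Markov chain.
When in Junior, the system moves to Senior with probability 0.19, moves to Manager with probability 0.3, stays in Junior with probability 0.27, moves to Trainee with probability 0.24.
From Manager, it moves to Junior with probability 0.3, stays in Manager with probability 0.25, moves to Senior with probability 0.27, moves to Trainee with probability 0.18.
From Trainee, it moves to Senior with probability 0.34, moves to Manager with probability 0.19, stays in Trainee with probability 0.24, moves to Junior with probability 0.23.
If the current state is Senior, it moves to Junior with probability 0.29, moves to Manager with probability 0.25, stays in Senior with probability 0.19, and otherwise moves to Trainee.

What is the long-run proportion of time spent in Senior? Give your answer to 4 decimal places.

0.2448

Let the stationary distribution be π with π = πP and π_1 + π_2 + π_3 + π_4 = 1.
π_1 = 0.27·π_1 + 0.3·π_2 + 0.23·π_3 + 0.29·π_4
π_2 = 0.3·π_1 + 0.25·π_2 + 0.19·π_3 + 0.25·π_4
π_3 = 0.24·π_1 + 0.18·π_2 + 0.24·π_3 + 0.27·π_4
Solving with the normalization constraint gives π = (0.2731, 0.2497, 0.2324, 0.2448).
So the stationary probability of Senior is 0.2448.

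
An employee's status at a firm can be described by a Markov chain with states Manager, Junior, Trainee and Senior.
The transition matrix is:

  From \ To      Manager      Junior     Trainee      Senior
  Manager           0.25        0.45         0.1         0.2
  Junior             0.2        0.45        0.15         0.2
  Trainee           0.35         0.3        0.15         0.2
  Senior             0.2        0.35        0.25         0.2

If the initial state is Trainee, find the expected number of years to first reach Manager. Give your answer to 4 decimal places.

Let t(s) be the expected number of years to first reach Manager from state s, with t(Manager) = 0. Conditioning on the first year:
t(Junior) = 1 + 0.45·t(Junior) + 0.15·t(Trainee) + 0.2·t(Senior)
t(Trainee) = 1 + 0.3·t(Junior) + 0.15·t(Trainee) + 0.2·t(Senior)
t(Senior) = 1 + 0.35·t(Junior) + 0.25·t(Trainee) + 0.2·t(Senior)
Solving: t(Junior) = 4.4346, t(Trainee) = 3.7694, t(Senior) = 4.3681.
Expected years from Trainee to Manager: 3.7694.

3.7694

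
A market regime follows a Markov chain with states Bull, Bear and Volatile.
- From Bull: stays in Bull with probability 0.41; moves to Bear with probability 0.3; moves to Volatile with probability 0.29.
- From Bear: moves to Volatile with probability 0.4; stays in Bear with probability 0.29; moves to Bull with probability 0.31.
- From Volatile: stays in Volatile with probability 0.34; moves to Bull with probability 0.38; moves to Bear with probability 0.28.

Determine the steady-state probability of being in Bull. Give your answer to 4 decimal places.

0.3708

Let the stationary distribution be π with π = πP and π_1 + π_2 + π_3 = 1.
π_1 = 0.41·π_1 + 0.31·π_2 + 0.38·π_3
π_2 = 0.3·π_1 + 0.29·π_2 + 0.28·π_3
Solving with the normalization constraint gives π = (0.3708, 0.2903, 0.3389).
So the stationary probability of Bull is 0.3708.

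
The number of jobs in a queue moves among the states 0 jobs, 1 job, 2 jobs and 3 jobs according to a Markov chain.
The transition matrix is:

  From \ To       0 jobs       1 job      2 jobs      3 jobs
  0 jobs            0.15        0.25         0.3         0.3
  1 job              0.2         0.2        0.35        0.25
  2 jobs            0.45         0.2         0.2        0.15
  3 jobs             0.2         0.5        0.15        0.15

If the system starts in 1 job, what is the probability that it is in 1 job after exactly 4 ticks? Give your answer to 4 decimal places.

Propagate the distribution vector 4 ticks from 1 job.
After 0 ticks: (0.0000, 1.0000, 0.0000, 0.0000)
After 1 tick: (0.2000, 0.2000, 0.3500, 0.2500)
After 2 ticks: (0.2775, 0.2850, 0.2375, 0.2000)
After 3 ticks: (0.2455, 0.2739, 0.2605, 0.2201)
After 4 ticks: (0.2529, 0.2783, 0.2546, 0.2142)
P(in 1 job after 4 ticks) = 0.2783

0.2783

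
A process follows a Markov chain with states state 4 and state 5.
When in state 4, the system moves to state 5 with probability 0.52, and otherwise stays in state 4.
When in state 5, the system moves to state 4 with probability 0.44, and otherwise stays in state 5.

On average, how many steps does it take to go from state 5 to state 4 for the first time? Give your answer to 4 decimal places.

2.2727

Let t(s) be the expected number of steps to first reach state 4 from state s, with t(state 4) = 0. Conditioning on the first step:
t(state 5) = 1 + 0.56·t(state 5)
Solving: t(state 5) = 2.2727.
Expected steps from state 5 to state 4: 2.2727.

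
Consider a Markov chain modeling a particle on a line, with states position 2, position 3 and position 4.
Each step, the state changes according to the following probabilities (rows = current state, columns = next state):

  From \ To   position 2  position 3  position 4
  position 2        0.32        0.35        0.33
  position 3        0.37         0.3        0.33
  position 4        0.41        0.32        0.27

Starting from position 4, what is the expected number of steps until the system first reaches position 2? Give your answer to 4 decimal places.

Let t(s) be the expected number of steps to first reach position 2 from state s, with t(position 2) = 0. Conditioning on the first step:
t(position 3) = 1 + 0.3·t(position 3) + 0.33·t(position 4)
t(position 4) = 1 + 0.32·t(position 3) + 0.27·t(position 4)
Solving: t(position 3) = 2.6147, t(position 4) = 2.5160.
Expected steps from position 4 to position 2: 2.5160.

2.5160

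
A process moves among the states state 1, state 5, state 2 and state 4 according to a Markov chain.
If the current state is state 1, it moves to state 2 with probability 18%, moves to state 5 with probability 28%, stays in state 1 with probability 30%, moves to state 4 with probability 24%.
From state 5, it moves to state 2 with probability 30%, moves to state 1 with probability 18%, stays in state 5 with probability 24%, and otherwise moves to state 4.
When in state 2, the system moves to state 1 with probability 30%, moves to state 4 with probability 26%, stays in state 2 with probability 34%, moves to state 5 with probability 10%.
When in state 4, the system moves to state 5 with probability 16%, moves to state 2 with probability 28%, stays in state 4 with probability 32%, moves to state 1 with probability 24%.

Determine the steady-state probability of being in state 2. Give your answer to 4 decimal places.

0.2742

Let the stationary distribution be π with π = πP and π_1 + π_2 + π_3 + π_4 = 1.
π_1 = 0.3·π_1 + 0.18·π_2 + 0.3·π_3 + 0.24·π_4
π_2 = 0.28·π_1 + 0.24·π_2 + 0.1·π_3 + 0.16·π_4
π_3 = 0.18·π_1 + 0.3·π_2 + 0.34·π_3 + 0.28·π_4
Solving with the normalization constraint gives π = (0.2607, 0.1900, 0.2742, 0.2751).
So the stationary probability of state 2 is 0.2742.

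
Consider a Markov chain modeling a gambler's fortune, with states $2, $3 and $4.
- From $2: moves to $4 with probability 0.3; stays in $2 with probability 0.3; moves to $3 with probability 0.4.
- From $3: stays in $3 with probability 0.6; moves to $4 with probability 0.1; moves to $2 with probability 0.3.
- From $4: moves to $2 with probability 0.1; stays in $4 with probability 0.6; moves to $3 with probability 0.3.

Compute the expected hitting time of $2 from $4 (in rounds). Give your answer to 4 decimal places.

Let t(s) be the expected number of rounds to first reach $2 from state s, with t($2) = 0. Conditioning on the first round:
t($3) = 1 + 0.6·t($3) + 0.1·t($4)
t($4) = 1 + 0.3·t($3) + 0.6·t($4)
Solving: t($3) = 3.8462, t($4) = 5.3846.
Expected rounds from $4 to $2: 5.3846.

5.3846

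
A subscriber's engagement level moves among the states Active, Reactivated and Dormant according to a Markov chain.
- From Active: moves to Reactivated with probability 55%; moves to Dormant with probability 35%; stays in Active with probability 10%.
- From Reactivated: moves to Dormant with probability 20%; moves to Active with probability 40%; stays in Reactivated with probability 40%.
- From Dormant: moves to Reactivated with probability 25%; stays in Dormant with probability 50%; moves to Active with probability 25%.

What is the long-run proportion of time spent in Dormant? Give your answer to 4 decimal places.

0.3432

Let the stationary distribution be π with π = πP and π_1 + π_2 + π_3 = 1.
π_1 = 0.1·π_1 + 0.4·π_2 + 0.25·π_3
π_2 = 0.55·π_1 + 0.4·π_2 + 0.25·π_3
Solving with the normalization constraint gives π = (0.2681, 0.3887, 0.3432).
So the stationary probability of Dormant is 0.3432.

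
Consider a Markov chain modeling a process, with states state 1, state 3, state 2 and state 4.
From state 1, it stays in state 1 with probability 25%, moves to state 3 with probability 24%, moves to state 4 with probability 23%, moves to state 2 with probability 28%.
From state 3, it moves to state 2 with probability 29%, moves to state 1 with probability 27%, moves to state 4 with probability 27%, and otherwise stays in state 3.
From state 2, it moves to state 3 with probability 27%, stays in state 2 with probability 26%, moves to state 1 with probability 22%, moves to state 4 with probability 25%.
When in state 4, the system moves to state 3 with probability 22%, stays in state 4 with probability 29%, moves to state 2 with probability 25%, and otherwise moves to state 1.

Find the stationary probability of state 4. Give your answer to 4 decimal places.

Let the stationary distribution be π with π = πP and π_1 + π_2 + π_3 + π_4 = 1.
π_1 = 0.25·π_1 + 0.27·π_2 + 0.22·π_3 + 0.24·π_4
π_2 = 0.24·π_1 + 0.17·π_2 + 0.27·π_3 + 0.22·π_4
π_3 = 0.28·π_1 + 0.29·π_2 + 0.26·π_3 + 0.25·π_4
Solving with the normalization constraint gives π = (0.2439, 0.2270, 0.2691, 0.2601).
So the stationary probability of state 4 is 0.2601.

0.2601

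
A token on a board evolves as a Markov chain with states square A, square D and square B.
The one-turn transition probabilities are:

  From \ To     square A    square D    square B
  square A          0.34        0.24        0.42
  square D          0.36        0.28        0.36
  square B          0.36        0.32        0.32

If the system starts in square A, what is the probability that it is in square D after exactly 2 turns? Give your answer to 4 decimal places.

Sum over the intermediate state after 1 turn:
P = P(square A→square A)·P(square A→square D) + P(square A→square D)·P(square D→square D) + P(square A→square B)·P(square B→square D)
  = 0.34×0.24 + 0.24×0.28 + 0.42×0.32
  = 0.0816 + 0.0672 + 0.1344 = 0.2832

0.2832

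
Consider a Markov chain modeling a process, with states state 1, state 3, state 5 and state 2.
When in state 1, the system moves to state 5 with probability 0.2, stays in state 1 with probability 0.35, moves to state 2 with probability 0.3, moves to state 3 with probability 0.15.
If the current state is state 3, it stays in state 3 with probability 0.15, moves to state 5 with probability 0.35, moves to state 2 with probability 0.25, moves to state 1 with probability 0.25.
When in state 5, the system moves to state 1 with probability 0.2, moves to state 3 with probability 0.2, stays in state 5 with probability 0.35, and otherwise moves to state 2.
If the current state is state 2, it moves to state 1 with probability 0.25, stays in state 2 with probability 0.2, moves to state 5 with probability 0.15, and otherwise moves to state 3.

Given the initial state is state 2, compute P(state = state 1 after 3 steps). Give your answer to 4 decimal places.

Propagate the distribution vector 3 steps from state 2.
After 0 steps: (0.0000, 0.0000, 0.0000, 1.0000)
After 1 step: (0.2500, 0.4000, 0.1500, 0.2000)
After 2 steps: (0.2675, 0.2075, 0.2725, 0.2525)
After 3 steps: (0.2631, 0.2268, 0.2594, 0.2508)
P(in state 1 after 3 steps) = 0.2631

0.2631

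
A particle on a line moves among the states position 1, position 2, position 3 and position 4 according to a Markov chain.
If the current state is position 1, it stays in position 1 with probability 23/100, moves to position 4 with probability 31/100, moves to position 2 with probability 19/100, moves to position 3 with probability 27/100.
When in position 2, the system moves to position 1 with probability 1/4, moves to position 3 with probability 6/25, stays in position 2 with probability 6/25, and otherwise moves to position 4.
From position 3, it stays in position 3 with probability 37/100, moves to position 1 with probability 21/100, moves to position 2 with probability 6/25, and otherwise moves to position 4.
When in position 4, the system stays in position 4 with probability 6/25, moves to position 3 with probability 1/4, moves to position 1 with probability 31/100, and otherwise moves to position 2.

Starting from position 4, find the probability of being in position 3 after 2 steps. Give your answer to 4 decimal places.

0.2842

Propagate the distribution vector 2 steps from position 4.
After 0 steps: (0.0000, 0.0000, 0.0000, 1.0000)
After 1 step: (0.3100, 0.2000, 0.2500, 0.2400)
After 2 steps: (0.2482, 0.2149, 0.2842, 0.2527)
P(in position 3 after 2 steps) = 0.2842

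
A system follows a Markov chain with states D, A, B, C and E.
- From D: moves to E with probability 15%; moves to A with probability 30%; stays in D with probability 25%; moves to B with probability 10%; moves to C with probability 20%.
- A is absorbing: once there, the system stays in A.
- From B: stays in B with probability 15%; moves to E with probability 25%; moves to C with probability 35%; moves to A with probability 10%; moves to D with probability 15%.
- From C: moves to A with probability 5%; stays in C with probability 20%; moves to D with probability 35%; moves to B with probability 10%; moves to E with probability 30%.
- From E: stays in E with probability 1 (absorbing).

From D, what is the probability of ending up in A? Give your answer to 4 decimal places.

0.5384

Let h(s) be the probability of absorption at A starting from transient state s. Then h(A) = 1 and h(E) = 0. By first-step analysis:
h(D) = 0.25·h(D) + 0.3·1 + 0.1·h(B) + 0.2·h(C) + 0.15·0
h(B) = 0.15·h(D) + 0.1·1 + 0.15·h(B) + 0.35·h(C) + 0.25·0
h(C) = 0.35·h(D) + 0.05·1 + 0.1·h(B) + 0.2·h(C) + 0.3·0
Solving: h(D) = 0.5384, h(B) = 0.3536, h(C) = 0.3423.
Starting from D, the probability is 0.5384.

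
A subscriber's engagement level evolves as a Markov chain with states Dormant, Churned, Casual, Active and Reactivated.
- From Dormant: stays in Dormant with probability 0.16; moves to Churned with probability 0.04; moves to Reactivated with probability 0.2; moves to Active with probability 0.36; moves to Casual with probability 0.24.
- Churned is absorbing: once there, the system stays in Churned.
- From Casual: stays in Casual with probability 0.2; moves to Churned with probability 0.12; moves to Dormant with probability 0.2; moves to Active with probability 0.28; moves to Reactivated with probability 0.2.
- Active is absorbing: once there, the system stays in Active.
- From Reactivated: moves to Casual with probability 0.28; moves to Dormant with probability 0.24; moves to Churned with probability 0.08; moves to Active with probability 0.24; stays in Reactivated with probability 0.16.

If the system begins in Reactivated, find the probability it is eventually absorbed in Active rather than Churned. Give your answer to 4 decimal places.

Let h(s) be the probability of absorption at Active starting from transient state s. Then h(Active) = 1 and h(Churned) = 0. By first-step analysis:
h(Dormant) = 0.16·h(Dormant) + 0.04·0 + 0.24·h(Casual) + 0.36·1 + 0.2·h(Reactivated)
h(Casual) = 0.2·h(Dormant) + 0.12·0 + 0.2·h(Casual) + 0.28·1 + 0.2·h(Reactivated)
h(Reactivated) = 0.24·h(Dormant) + 0.08·0 + 0.28·h(Casual) + 0.24·1 + 0.16·h(Reactivated)
Solving: h(Dormant) = 0.8265, h(Casual) = 0.7495, h(Reactivated) = 0.7717.
Starting from Reactivated, the probability is 0.7717.

0.7717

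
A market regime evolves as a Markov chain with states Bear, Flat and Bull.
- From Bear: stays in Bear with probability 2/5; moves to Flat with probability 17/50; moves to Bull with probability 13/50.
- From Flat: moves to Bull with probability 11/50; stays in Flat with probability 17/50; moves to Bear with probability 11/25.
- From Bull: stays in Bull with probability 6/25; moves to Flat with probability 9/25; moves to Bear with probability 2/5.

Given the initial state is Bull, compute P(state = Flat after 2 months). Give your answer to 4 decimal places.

Sum over the intermediate state after 1 month:
P = P(Bull→Bear)·P(Bear→Flat) + P(Bull→Flat)·P(Flat→Flat) + P(Bull→Bull)·P(Bull→Flat)
  = 0.4×0.34 + 0.36×0.34 + 0.24×0.36
  = 0.1360 + 0.1224 + 0.0864 = 0.3448

0.3448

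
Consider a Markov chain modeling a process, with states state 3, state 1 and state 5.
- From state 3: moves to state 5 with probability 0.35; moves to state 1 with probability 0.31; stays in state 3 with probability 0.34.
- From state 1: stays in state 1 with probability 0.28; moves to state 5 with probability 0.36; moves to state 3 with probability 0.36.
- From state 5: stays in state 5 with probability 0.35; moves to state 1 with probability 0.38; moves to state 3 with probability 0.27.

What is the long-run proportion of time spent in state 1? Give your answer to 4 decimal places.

Let the stationary distribution be π with π = πP and π_1 + π_2 + π_3 = 1.
π_1 = 0.34·π_1 + 0.36·π_2 + 0.27·π_3
π_2 = 0.31·π_1 + 0.28·π_2 + 0.38·π_3
Solving with the normalization constraint gives π = (0.3218, 0.3250, 0.3532).
So the stationary probability of state 1 is 0.3250.

0.3250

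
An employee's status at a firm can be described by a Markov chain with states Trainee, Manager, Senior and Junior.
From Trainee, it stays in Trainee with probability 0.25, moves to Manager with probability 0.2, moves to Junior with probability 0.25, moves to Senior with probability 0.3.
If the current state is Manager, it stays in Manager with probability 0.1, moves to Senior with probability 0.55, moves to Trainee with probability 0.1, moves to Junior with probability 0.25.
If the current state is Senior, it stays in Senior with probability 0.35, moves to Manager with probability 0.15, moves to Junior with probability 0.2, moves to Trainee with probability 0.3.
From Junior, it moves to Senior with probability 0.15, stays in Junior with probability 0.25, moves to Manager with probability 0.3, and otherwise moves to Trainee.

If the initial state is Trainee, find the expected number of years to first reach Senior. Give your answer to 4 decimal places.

3.1884

Let t(s) be the expected number of years to first reach Senior from state s, with t(Senior) = 0. Conditioning on the first year:
t(Trainee) = 1 + 0.25·t(Trainee) + 0.2·t(Manager) + 0.25·t(Junior)
t(Manager) = 1 + 0.1·t(Trainee) + 0.1·t(Manager) + 0.25·t(Junior)
t(Junior) = 1 + 0.3·t(Trainee) + 0.3·t(Manager) + 0.25·t(Junior)
Solving: t(Trainee) = 3.1884, t(Manager) = 2.4638, t(Junior) = 3.5942.
Expected years from Trainee to Senior: 3.1884.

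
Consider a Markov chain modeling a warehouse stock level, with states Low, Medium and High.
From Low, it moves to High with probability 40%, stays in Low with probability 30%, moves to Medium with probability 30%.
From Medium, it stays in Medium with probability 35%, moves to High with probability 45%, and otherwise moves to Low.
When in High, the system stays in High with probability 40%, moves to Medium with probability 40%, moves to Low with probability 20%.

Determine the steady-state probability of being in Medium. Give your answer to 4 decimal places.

Let the stationary distribution be π with π = πP and π_1 + π_2 + π_3 = 1.
π_1 = 0.3·π_1 + 0.2·π_2 + 0.2·π_3
π_2 = 0.3·π_1 + 0.35·π_2 + 0.4·π_3
Solving with the normalization constraint gives π = (0.2222, 0.3598, 0.4180).
So the stationary probability of Medium is 0.3598.

0.3598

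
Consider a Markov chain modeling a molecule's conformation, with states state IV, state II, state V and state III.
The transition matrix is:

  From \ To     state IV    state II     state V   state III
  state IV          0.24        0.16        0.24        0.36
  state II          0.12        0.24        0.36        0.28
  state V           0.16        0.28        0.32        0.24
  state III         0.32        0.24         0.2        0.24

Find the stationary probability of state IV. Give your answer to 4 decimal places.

0.2115

Let the stationary distribution be π with π = πP and π_1 + π_2 + π_3 + π_4 = 1.
π_1 = 0.24·π_1 + 0.12·π_2 + 0.16·π_3 + 0.32·π_4
π_2 = 0.16·π_1 + 0.24·π_2 + 0.28·π_3 + 0.24·π_4
π_3 = 0.24·π_1 + 0.36·π_2 + 0.32·π_3 + 0.2·π_4
Solving with the normalization constraint gives π = (0.2115, 0.2343, 0.2795, 0.2748).
So the stationary probability of state IV is 0.2115.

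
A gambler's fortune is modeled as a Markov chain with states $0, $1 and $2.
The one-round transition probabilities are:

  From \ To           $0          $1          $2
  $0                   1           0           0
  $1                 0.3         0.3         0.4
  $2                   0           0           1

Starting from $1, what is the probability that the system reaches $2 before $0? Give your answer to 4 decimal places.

0.5714

Let h(s) be the probability of absorption at $2 starting from transient state s. Then h($2) = 1 and h($0) = 0. By first-step analysis:
h($1) = 0.3·0 + 0.3·h($1) + 0.4·1
Solving: h($1) = 0.5714.
Starting from $1, the probability is 0.5714.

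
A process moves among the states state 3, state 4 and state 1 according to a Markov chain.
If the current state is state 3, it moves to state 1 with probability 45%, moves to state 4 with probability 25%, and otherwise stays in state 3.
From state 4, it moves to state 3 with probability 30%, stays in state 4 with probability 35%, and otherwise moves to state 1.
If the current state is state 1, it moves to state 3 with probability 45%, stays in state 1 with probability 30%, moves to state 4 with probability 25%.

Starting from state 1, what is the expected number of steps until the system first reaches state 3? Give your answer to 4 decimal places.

2.4490

Let t(s) be the expected number of steps to first reach state 3 from state s, with t(state 3) = 0. Conditioning on the first step:
t(state 4) = 1 + 0.35·t(state 4) + 0.35·t(state 1)
t(state 1) = 1 + 0.25·t(state 4) + 0.3·t(state 1)
Solving: t(state 4) = 2.8571, t(state 1) = 2.4490.
Expected steps from state 1 to state 3: 2.4490.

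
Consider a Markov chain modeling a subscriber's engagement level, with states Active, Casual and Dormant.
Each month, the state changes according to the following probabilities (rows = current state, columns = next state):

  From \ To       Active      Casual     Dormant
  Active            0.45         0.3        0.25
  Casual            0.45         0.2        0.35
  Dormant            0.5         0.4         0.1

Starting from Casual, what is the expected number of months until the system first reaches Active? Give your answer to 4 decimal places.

2.1552

Let t(s) be the expected number of months to first reach Active from state s, with t(Active) = 0. Conditioning on the first month:
t(Casual) = 1 + 0.2·t(Casual) + 0.35·t(Dormant)
t(Dormant) = 1 + 0.4·t(Casual) + 0.1·t(Dormant)
Solving: t(Casual) = 2.1552, t(Dormant) = 2.0690.
Expected months from Casual to Active: 2.1552.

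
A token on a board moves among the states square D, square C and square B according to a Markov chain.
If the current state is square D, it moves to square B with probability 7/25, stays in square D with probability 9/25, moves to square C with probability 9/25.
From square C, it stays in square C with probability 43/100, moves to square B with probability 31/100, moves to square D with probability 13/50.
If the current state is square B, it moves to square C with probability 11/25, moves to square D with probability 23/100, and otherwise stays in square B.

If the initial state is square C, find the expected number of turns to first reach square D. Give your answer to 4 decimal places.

3.9919

Let t(s) be the expected number of turns to first reach square D from state s, with t(square D) = 0. Conditioning on the first turn:
t(square C) = 1 + 0.43·t(square C) + 0.31·t(square B)
t(square B) = 1 + 0.44·t(square C) + 0.33·t(square B)
Solving: t(square C) = 3.9919, t(square B) = 4.1141.
Expected turns from square C to square D: 3.9919.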